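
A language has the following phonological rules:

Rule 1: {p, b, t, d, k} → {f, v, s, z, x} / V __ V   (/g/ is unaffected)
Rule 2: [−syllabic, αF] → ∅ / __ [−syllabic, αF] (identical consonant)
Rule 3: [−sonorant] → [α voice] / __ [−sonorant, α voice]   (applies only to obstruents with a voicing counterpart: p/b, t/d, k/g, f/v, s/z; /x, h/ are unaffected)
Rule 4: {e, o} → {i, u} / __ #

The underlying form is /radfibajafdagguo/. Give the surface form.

Rule 1 (intervocalic spirantization): /b/ is a stop between vowels /i/ and /a/, so it spirantizes to the fricative [v]. /radfibajafdagguo/ → radfivajafdagguo.
Rule 2 (degemination): /gg/ is a geminate; the first /g/ deletes. /radfivajafdagguo/ → radfivajafdaguo.
Rule 3 (regressive voicing assimilation): /d/ precedes the voiceless obstruent /f/, so it devoices to [t] by assimilation. /f/ precedes the voiced obstruent /d/, so it voices to [v] by assimilation. /radfivajafdaguo/ → ratfivajavdaguo.
Rule 4 (final vowel raising): /o/ is a mid vowel in word-final position, so it raises to [u]. /ratfivajavdaguo/ → ratfivajavdaguu.

ratfivajavdaguu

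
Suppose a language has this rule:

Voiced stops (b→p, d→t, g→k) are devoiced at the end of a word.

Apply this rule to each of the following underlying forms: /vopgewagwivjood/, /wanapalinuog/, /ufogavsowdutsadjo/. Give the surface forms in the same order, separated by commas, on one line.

/vopgewagwivjood/: /d/ is a voiced stop in word-final position, so it devoices to [t]. → [vopgewagwivjoot].
/wanapalinuog/: /g/ is a voiced stop in word-final position, so it devoices to [k]. → [wanapalinuok].
/ufogavsowdutsadjo/: the rule's environment is not met; surfaces unchanged as [ufogavsowdutsadjo].

vopgewagwivjoot, wanapalinuok, ufogavsowdutsadjo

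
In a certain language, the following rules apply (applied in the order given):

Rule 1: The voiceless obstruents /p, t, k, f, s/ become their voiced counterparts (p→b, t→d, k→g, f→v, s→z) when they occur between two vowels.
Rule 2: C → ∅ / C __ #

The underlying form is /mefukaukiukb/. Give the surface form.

mevugaugiuk

Rule 1 (intervocalic voicing): /f/ is a voiceless obstruent between vowels /e/ and /u/, so it voices to [v]. /k/ is a voiceless obstruent between vowels /u/ and /a/, so it voices to [g]. /k/ is a voiceless obstruent between vowels /u/ and /i/, so it voices to [g]. /mefukaukiukb/ → mevugaugiukb.
Rule 2 (final cluster simplification): /b/ is the second consonant of a word-final cluster /kb/, so it deletes. /mevugaugiukb/ → mevugaugiuk.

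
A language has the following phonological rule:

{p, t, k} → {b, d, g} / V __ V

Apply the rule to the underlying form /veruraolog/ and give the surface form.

No segment of /veruraolog/ meets the structural description of the rule, so the form surfaces unchanged.

veruraolog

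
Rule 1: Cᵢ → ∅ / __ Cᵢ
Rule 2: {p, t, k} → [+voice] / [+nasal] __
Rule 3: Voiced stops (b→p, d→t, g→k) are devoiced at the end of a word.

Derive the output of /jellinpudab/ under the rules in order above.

Rule 1 (degemination): /ll/ is a geminate; the first /l/ deletes. /jellinpudab/ → jelinpudab.
Rule 2 (post-nasal voicing): /p/ is a voiceless stop immediately after the nasal /n/, so it voices to [b]. /jelinpudab/ → jelinbudab.
Rule 3 (final devoicing): /b/ is a voiced stop in word-final position, so it devoices to [p]. /jelinbudab/ → jelinbudap.

jelinbudap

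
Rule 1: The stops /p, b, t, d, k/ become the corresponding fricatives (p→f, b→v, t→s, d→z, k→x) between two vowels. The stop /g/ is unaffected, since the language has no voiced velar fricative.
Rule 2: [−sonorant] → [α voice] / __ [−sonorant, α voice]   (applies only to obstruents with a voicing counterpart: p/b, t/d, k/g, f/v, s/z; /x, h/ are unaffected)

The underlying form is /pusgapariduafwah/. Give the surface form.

Rule 1 (intervocalic spirantization): /p/ is a stop between vowels /a/ and /a/, so it spirantizes to the fricative [f]. /d/ is a stop between vowels /i/ and /u/, so it spirantizes to the fricative [z]. /pusgapariduafwah/ → pusgafarizuafwah.
Rule 2 (regressive voicing assimilation): /s/ precedes the voiced obstruent /g/, so it voices to [z] by assimilation. /pusgafarizuafwah/ → puzgafarizuafwah.

puzgafarizuafwah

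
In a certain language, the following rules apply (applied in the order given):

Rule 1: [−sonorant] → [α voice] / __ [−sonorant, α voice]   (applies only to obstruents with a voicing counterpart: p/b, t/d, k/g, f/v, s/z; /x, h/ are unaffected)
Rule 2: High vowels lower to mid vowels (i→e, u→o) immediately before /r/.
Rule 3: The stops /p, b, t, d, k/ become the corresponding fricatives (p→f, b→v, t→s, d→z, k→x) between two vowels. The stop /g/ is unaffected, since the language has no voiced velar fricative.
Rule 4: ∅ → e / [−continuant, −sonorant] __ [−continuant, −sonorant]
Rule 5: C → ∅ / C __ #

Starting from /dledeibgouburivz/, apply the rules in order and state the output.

Rule 1 (regressive voicing assimilation): no segment meets the environment; /dledeibgouburivz/ is unchanged.
Rule 2 (pre-rhotic lowering): /u/ is a high vowel immediately before /r/, so it lowers to [o]. /dledeibgouburivz/ → dledeibgouborivz.
Rule 3 (intervocalic spirantization): /d/ is a stop between vowels /e/ and /e/, so it spirantizes to the fricative [z]. /b/ is a stop between vowels /u/ and /o/, so it spirantizes to the fricative [v]. /dledeibgouborivz/ → dlezeibgouvorivz.
Rule 4 (stop-cluster e-epenthesis): /b/ and /g/ form a stop–stop cluster, so [e] is inserted between them. /dlezeibgouvorivz/ → dlezeibegouvorivz.
Rule 5 (final cluster simplification): /z/ is the second consonant of a word-final cluster /vz/, so it deletes. /dlezeibegouvorivz/ → dlezeibegouvoriv.

dlezeibegouvoriv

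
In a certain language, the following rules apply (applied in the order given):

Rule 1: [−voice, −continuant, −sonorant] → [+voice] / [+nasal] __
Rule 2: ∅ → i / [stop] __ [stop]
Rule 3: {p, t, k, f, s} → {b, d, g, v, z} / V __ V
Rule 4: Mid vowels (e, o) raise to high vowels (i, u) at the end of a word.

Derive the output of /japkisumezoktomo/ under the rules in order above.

Rule 1 (post-nasal voicing): no segment meets the environment; /japkisumezoktomo/ is unchanged.
Rule 2 (stop-cluster i-epenthesis): /p/ and /k/ form a stop–stop cluster, so [i] is inserted between them. /k/ and /t/ form a stop–stop cluster, so [i] is inserted between them. /japkisumezoktomo/ → japikisumezokitomo.
Rule 3 (intervocalic voicing): /p/ is a voiceless obstruent between vowels /a/ and /i/, so it voices to [b]. /k/ is a voiceless obstruent between vowels /i/ and /i/, so it voices to [g]. /s/ is a voiceless obstruent between vowels /i/ and /u/, so it voices to [z]. /k/ is a voiceless obstruent between vowels /o/ and /i/, so it voices to [g]. /t/ is a voiceless obstruent between vowels /i/ and /o/, so it voices to [d]. /japikisumezokitomo/ → jabigizumezogidomo.
Rule 4 (final vowel raising): /o/ is a mid vowel in word-final position, so it raises to [u]. /jabigizumezogidomo/ → jabigizumezogidomu.

jabigizumezogidomu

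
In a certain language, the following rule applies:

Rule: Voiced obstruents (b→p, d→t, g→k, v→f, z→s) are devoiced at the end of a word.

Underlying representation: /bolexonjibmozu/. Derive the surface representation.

No segment of /bolexonjibmozu/ meets the structural description of the rule, so the form surfaces unchanged.

bolexonjibmozu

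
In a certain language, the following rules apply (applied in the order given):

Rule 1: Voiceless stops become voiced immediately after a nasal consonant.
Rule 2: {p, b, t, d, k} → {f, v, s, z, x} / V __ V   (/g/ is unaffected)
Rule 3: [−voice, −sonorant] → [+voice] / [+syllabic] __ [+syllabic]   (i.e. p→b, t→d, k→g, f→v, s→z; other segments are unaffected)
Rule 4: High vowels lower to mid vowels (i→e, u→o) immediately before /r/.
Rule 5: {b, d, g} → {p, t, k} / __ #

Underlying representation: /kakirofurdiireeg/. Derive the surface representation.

kaxerovordiereek

Rule 1 (post-nasal voicing): no segment meets the environment; /kakirofurdiireeg/ is unchanged.
Rule 2 (intervocalic spirantization): /k/ is a stop between vowels /a/ and /i/, so it spirantizes to the fricative [x]. /kakirofurdiireeg/ → kaxirofurdiireeg.
Rule 3 (intervocalic voicing): /f/ is a voiceless obstruent between vowels /o/ and /u/, so it voices to [v]. /kaxirofurdiireeg/ → kaxirovurdiireeg.
Rule 4 (pre-rhotic lowering): /i/ is a high vowel immediately before /r/, so it lowers to [e]. /u/ is a high vowel immediately before /r/, so it lowers to [o]. /i/ is a high vowel immediately before /r/, so it lowers to [e]. /kaxirovurdiireeg/ → kaxerovordiereeg.
Rule 5 (final devoicing): /g/ is a voiced stop in word-final position, so it devoices to [k]. /kaxerovordiereeg/ → kaxerovordiereek.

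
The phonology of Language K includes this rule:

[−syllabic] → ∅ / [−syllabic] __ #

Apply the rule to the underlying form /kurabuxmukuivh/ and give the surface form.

kurabuxmukuiv

/h/ is the second consonant of a word-final cluster /vh/, so it deletes.
The other instances of /k/, /r/, /b/, /x/, /m/, /v/ do not occur in the required environment and remain unchanged.
Surface form: [kurabuxmukuiv].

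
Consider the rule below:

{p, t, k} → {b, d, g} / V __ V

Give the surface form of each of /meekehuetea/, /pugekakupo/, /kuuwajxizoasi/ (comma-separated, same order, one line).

/meekehuetea/: /k/ is a voiceless stop between vowels /e/ and /e/, so it voices to [g]. /t/ is a voiceless stop between vowels /e/ and /e/, so it voices to [d]. → [meegehuedea].
/pugekakupo/: /k/ is a voiceless stop between vowels /e/ and /a/, so it voices to [g]. /k/ is a voiceless stop between vowels /a/ and /u/, so it voices to [g]. /p/ is a voiceless stop between vowels /u/ and /o/, so it voices to [b]. → [pugegagubo].
/kuuwajxizoasi/: the rule's environment is not met; surfaces unchanged as [kuuwajxizoasi].

meegehuedea, pugegagubo, kuuwajxizoasi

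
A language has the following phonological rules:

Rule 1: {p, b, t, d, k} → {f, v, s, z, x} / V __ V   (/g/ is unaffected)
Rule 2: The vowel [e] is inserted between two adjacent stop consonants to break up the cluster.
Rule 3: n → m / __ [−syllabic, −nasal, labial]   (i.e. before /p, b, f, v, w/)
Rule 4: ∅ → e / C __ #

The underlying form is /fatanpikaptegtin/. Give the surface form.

fasampixapetegetine

Rule 1 (intervocalic spirantization): /t/ is a stop between vowels /a/ and /a/, so it spirantizes to the fricative [s]. /k/ is a stop between vowels /i/ and /a/, so it spirantizes to the fricative [x]. /fatanpikaptegtin/ → fasanpixaptegtin.
Rule 2 (stop-cluster e-epenthesis): /p/ and /t/ form a stop–stop cluster, so [e] is inserted between them. /g/ and /t/ form a stop–stop cluster, so [e] is inserted between them. /fasanpixaptegtin/ → fasanpixapetegetin.
Rule 3 (nasal place assimilation): /n/ precedes the labial consonant /p/, so it assimilates in place to [m]. /fasanpixapetegetin/ → fasampixapetegetin.
Rule 4 (final e-epenthesis): the form ends in the consonant /n/, so [e] is inserted word-finally. /fasampixapetegetin/ → fasampixapetegetine.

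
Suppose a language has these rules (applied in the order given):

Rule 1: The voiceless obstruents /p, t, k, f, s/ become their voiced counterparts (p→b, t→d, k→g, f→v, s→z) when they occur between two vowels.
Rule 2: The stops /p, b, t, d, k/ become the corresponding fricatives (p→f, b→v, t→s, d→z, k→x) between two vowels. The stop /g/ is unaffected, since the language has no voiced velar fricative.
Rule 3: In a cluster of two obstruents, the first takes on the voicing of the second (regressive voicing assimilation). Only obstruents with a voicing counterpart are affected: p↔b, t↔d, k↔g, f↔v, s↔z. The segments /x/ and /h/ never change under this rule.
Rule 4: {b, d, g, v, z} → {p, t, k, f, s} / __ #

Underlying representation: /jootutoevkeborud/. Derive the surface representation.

Rule 1 (intervocalic voicing): /t/ is a voiceless obstruent between vowels /o/ and /u/, so it voices to [d]. /t/ is a voiceless obstruent between vowels /u/ and /o/, so it voices to [d]. /jootutoevkeborud/ → joodudoevkeborud.
Rule 2 (intervocalic spirantization): /d/ is a stop between vowels /o/ and /u/, so it spirantizes to the fricative [z]. /d/ is a stop between vowels /u/ and /o/, so it spirantizes to the fricative [z]. /b/ is a stop between vowels /e/ and /o/, so it spirantizes to the fricative [v]. /joodudoevkeborud/ → joozuzoevkevorud.
Rule 3 (regressive voicing assimilation): /v/ precedes the voiceless obstruent /k/, so it devoices to [f] by assimilation. /joozuzoevkevorud/ → joozuzoefkevorud.
Rule 4 (final devoicing): /d/ is a voiced obstruent in word-final position, so it devoices to [t]. /joozuzoefkevorud/ → joozuzoefkevorut.

joozuzoefkevorut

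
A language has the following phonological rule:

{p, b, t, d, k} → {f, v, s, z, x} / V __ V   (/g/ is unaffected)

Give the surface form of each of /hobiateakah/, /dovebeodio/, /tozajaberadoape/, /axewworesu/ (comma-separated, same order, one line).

/hobiateakah/: /b/ is a stop between vowels /o/ and /i/, so it spirantizes to the fricative [v]. /t/ is a stop between vowels /a/ and /e/, so it spirantizes to the fricative [s]. /k/ is a stop between vowels /a/ and /a/, so it spirantizes to the fricative [x]. → [hoviaseaxah].
/dovebeodio/: /b/ is a stop between vowels /e/ and /e/, so it spirantizes to the fricative [v]. /d/ is a stop between vowels /o/ and /i/, so it spirantizes to the fricative [z]. → [doveveozio].
/tozajaberadoape/: /b/ is a stop between vowels /a/ and /e/, so it spirantizes to the fricative [v]. /d/ is a stop between vowels /a/ and /o/, so it spirantizes to the fricative [z]. /p/ is a stop between vowels /a/ and /e/, so it spirantizes to the fricative [f]. → [tozajaverazoafe].
/axewworesu/: the rule's environment is not met; surfaces unchanged as [axewworesu].

hoviaseaxah, doveveozio, tozajaverazoafe, axewworesu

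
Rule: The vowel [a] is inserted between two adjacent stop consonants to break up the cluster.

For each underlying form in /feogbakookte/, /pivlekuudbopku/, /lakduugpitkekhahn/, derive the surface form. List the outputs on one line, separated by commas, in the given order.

feogabakookate, pivlekuudabopaku, lakaduugapitakekhahn

/feogbakookte/: /g/ and /b/ form a stop–stop cluster, so [a] is inserted between them. /k/ and /t/ form a stop–stop cluster, so [a] is inserted between them. → [feogabakookate].
/pivlekuudbopku/: /d/ and /b/ form a stop–stop cluster, so [a] is inserted between them. /p/ and /k/ form a stop–stop cluster, so [a] is inserted between them. → [pivlekuudabopaku].
/lakduugpitkekhahn/: /k/ and /d/ form a stop–stop cluster, so [a] is inserted between them. /g/ and /p/ form a stop–stop cluster, so [a] is inserted between them. /t/ and /k/ form a stop–stop cluster, so [a] is inserted between them. → [lakaduugapitakekhahn].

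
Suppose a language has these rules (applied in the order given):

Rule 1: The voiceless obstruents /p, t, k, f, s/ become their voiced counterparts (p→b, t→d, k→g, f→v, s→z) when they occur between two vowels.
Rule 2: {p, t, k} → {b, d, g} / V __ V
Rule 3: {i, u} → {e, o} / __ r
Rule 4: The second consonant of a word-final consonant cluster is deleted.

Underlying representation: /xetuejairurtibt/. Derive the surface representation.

Rule 1 (intervocalic voicing): /t/ is a voiceless obstruent between vowels /e/ and /u/, so it voices to [d]. /xetuejairurtibt/ → xeduejairurtibt.
Rule 2 (intervocalic voicing): no segment meets the environment; /xeduejairurtibt/ is unchanged.
Rule 3 (pre-rhotic lowering): /i/ is a high vowel immediately before /r/, so it lowers to [e]. /u/ is a high vowel immediately before /r/, so it lowers to [o]. /xeduejairurtibt/ → xeduejaerortibt.
Rule 4 (final cluster simplification): /t/ is the second consonant of a word-final cluster /bt/, so it deletes. /xeduejaerortibt/ → xeduejaerortib.

xeduejaerortib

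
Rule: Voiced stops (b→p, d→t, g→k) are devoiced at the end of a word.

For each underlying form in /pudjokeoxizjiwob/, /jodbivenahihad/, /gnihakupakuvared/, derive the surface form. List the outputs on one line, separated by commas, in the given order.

pudjokeoxizjiwop, jodbivenahihat, gnihakupakuvaret

/pudjokeoxizjiwob/: /b/ is a voiced stop in word-final position, so it devoices to [p]. → [pudjokeoxizjiwop].
/jodbivenahihad/: /d/ is a voiced stop in word-final position, so it devoices to [t]. → [jodbivenahihat].
/gnihakupakuvared/: /d/ is a voiced stop in word-final position, so it devoices to [t]. → [gnihakupakuvaret].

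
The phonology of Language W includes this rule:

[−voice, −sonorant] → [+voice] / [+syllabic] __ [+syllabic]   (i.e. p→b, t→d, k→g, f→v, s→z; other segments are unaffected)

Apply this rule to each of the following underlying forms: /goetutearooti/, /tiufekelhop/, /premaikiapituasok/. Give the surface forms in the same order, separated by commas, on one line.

goedudearoodi, tiuvegelhop, premaigiabiduazok

/goetutearooti/: /t/ is a voiceless obstruent between vowels /e/ and /u/, so it voices to [d]. /t/ is a voiceless obstruent between vowels /u/ and /e/, so it voices to [d]. /t/ is a voiceless obstruent between vowels /o/ and /i/, so it voices to [d]. → [goedudearoodi].
/tiufekelhop/: /f/ is a voiceless obstruent between vowels /u/ and /e/, so it voices to [v]. /k/ is a voiceless obstruent between vowels /e/ and /e/, so it voices to [g]. → [tiuvegelhop].
/premaikiapituasok/: /k/ is a voiceless obstruent between vowels /i/ and /i/, so it voices to [g]. /p/ is a voiceless obstruent between vowels /a/ and /i/, so it voices to [b]. /t/ is a voiceless obstruent between vowels /i/ and /u/, so it voices to [d]. /s/ is a voiceless obstruent between vowels /a/ and /o/, so it voices to [z]. → [premaigiabiduazok].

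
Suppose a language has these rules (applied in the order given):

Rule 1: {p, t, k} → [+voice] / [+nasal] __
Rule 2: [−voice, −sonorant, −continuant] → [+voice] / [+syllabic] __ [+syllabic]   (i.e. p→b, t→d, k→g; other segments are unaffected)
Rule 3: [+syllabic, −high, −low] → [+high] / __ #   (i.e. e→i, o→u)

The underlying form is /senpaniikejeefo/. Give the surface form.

Rule 1 (post-nasal voicing): /p/ is a voiceless stop immediately after the nasal /n/, so it voices to [b]. /senpaniikejeefo/ → senbaniikejeefo.
Rule 2 (intervocalic voicing): /k/ is a voiceless stop between vowels /i/ and /e/, so it voices to [g]. /senbaniikejeefo/ → senbaniigejeefo.
Rule 3 (final vowel raising): /o/ is a mid vowel in word-final position, so it raises to [u]. /senbaniigejeefo/ → senbaniigejeefu.

senbaniigejeefu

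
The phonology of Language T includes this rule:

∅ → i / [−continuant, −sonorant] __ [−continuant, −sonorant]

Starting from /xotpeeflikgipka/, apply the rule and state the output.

/t/ and /p/ form a stop–stop cluster, so [i] is inserted between them.
/k/ and /g/ form a stop–stop cluster, so [i] is inserted between them.
/p/ and /k/ form a stop–stop cluster, so [i] is inserted between them.
Surface form: [xotipeeflikigipika].

xotipeeflikigipika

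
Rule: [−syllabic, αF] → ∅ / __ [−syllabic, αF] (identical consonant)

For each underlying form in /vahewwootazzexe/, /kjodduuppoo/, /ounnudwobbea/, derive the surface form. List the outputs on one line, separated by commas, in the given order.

/vahewwootazzexe/: /ww/ is a geminate; the first /w/ deletes. /zz/ is a geminate; the first /z/ deletes. → [vahewootazexe].
/kjodduuppoo/: /dd/ is a geminate; the first /d/ deletes. /pp/ is a geminate; the first /p/ deletes. → [kjoduupoo].
/ounnudwobbea/: /nn/ is a geminate; the first /n/ deletes. /bb/ is a geminate; the first /b/ deletes. → [ounudwobea].

vahewootazexe, kjoduupoo, ounudwobea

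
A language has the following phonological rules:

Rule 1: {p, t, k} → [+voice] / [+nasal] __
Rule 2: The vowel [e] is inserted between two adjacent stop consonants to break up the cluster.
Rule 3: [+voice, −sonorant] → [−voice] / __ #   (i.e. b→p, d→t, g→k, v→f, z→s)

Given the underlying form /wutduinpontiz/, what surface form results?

Rule 1 (post-nasal voicing): /p/ is a voiceless stop immediately after the nasal /n/, so it voices to [b]. /t/ is a voiceless stop immediately after the nasal /n/, so it voices to [d]. /wutduinpontiz/ → wutduinbondiz.
Rule 2 (stop-cluster e-epenthesis): /t/ and /d/ form a stop–stop cluster, so [e] is inserted between them. /wutduinbondiz/ → wuteduinbondiz.
Rule 3 (final devoicing): /z/ is a voiced obstruent in word-final position, so it devoices to [s]. /wuteduinbondiz/ → wuteduinbondis.

wuteduinbondis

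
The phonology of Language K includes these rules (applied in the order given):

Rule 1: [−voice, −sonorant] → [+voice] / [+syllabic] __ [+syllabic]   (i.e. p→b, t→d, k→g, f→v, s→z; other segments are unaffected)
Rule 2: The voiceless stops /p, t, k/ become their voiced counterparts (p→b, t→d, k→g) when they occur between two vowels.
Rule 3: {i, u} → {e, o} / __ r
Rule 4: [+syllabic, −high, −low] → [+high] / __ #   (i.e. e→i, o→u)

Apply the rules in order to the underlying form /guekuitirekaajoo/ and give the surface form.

Rule 1 (intervocalic voicing): /k/ is a voiceless obstruent between vowels /e/ and /u/, so it voices to [g]. /t/ is a voiceless obstruent between vowels /i/ and /i/, so it voices to [d]. /k/ is a voiceless obstruent between vowels /e/ and /a/, so it voices to [g]. /guekuitirekaajoo/ → gueguidiregaajoo.
Rule 2 (intervocalic voicing): no segment meets the environment; /gueguidiregaajoo/ is unchanged.
Rule 3 (pre-rhotic lowering): /i/ is a high vowel immediately before /r/, so it lowers to [e]. /gueguidiregaajoo/ → gueguideregaajoo.
Rule 4 (final vowel raising): /o/ is a mid vowel in word-final position, so it raises to [u]. /gueguideregaajoo/ → gueguideregaajou.

gueguideregaajou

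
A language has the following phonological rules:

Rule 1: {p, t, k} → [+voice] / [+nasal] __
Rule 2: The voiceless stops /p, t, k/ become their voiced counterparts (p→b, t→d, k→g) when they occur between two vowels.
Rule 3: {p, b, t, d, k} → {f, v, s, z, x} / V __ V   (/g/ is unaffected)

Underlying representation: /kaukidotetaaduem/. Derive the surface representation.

kaugizozezaazuem

Rule 1 (post-nasal voicing): no segment meets the environment; /kaukidotetaaduem/ is unchanged.
Rule 2 (intervocalic voicing): /k/ is a voiceless stop between vowels /u/ and /i/, so it voices to [g]. /t/ is a voiceless stop between vowels /o/ and /e/, so it voices to [d]. /t/ is a voiceless stop between vowels /e/ and /a/, so it voices to [d]. /kaukidotetaaduem/ → kaugidodedaaduem.
Rule 3 (intervocalic spirantization): /d/ is a stop between vowels /i/ and /o/, so it spirantizes to the fricative [z]. /d/ is a stop between vowels /o/ and /e/, so it spirantizes to the fricative [z]. /d/ is a stop between vowels /e/ and /a/, so it spirantizes to the fricative [z]. /d/ is a stop between vowels /a/ and /u/, so it spirantizes to the fricative [z]. /kaugidodedaaduem/ → kaugizozezaazuem.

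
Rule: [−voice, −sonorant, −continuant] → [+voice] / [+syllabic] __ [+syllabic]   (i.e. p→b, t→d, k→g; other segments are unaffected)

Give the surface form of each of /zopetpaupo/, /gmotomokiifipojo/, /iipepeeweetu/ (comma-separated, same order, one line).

zobetpaubo, gmodomogiifibojo, iibebeeweedu

/zopetpaupo/: /p/ is a voiceless stop between vowels /o/ and /e/, so it voices to [b]. /p/ is a voiceless stop between vowels /u/ and /o/, so it voices to [b]. → [zobetpaubo].
/gmotomokiifipojo/: /t/ is a voiceless stop between vowels /o/ and /o/, so it voices to [d]. /k/ is a voiceless stop between vowels /o/ and /i/, so it voices to [g]. /p/ is a voiceless stop between vowels /i/ and /o/, so it voices to [b]. → [gmodomogiifibojo].
/iipepeeweetu/: /p/ is a voiceless stop between vowels /i/ and /e/, so it voices to [b]. /p/ is a voiceless stop between vowels /e/ and /e/, so it voices to [b]. /t/ is a voiceless stop between vowels /e/ and /u/, so it voices to [d]. → [iibebeeweedu].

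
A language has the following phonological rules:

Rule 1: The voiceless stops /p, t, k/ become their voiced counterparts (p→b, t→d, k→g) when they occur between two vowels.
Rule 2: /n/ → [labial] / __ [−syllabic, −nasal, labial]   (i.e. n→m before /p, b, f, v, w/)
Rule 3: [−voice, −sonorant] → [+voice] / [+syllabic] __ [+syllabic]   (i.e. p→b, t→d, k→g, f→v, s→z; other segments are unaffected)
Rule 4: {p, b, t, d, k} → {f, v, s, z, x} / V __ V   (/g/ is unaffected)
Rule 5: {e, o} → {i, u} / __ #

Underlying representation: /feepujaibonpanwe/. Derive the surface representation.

Rule 1 (intervocalic voicing): /p/ is a voiceless stop between vowels /e/ and /u/, so it voices to [b]. /feepujaibonpanwe/ → feebujaibonpanwe.
Rule 2 (nasal place assimilation): /n/ precedes the labial consonant /p/, so it assimilates in place to [m]. /n/ precedes the labial consonant /w/, so it assimilates in place to [m]. /feebujaibonpanwe/ → feebujaibompamwe.
Rule 3 (intervocalic voicing): no segment meets the environment; /feebujaibompamwe/ is unchanged.
Rule 4 (intervocalic spirantization): /b/ is a stop between vowels /e/ and /u/, so it spirantizes to the fricative [v]. /b/ is a stop between vowels /i/ and /o/, so it spirantizes to the fricative [v]. /feebujaibompamwe/ → feevujaivompamwe.
Rule 5 (final vowel raising): /e/ is a mid vowel in word-final position, so it raises to [i]. /feevujaivompamwe/ → feevujaivompamwi.

feevujaivompamwi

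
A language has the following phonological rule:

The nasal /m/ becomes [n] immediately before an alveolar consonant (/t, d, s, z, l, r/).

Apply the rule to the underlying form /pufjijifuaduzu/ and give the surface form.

pufjijifuaduzu

No segment of /pufjijifuaduzu/ meets the structural description of the rule, so the form surfaces unchanged.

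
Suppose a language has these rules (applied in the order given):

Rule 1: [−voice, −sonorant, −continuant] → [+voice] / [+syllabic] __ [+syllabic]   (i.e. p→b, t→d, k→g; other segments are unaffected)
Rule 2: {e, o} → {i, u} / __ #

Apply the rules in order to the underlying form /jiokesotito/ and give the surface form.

jiogesodidu

Rule 1 (intervocalic voicing): /k/ is a voiceless stop between vowels /o/ and /e/, so it voices to [g]. /t/ is a voiceless stop between vowels /o/ and /i/, so it voices to [d]. /t/ is a voiceless stop between vowels /i/ and /o/, so it voices to [d]. /jiokesotito/ → jiogesodido.
Rule 2 (final vowel raising): /o/ is a mid vowel in word-final position, so it raises to [u]. /jiogesodido/ → jiogesodidu.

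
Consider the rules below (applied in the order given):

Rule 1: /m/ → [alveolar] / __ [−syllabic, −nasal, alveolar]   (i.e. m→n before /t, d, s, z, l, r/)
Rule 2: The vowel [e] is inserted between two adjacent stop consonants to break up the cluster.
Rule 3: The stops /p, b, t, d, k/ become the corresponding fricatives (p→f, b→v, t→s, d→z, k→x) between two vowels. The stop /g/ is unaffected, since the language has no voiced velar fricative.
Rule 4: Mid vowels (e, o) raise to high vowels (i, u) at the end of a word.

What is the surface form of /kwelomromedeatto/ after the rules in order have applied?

kwelonromezeasesu

Rule 1 (nasal place assimilation): /m/ precedes the alveolar consonant /r/, so it assimilates in place to [n]. /kwelomromedeatto/ → kwelonromedeatto.
Rule 2 (stop-cluster e-epenthesis): /t/ and /t/ form a stop–stop cluster, so [e] is inserted between them. /kwelonromedeatto/ → kwelonromedeateto.
Rule 3 (intervocalic spirantization): /d/ is a stop between vowels /e/ and /e/, so it spirantizes to the fricative [z]. /t/ is a stop between vowels /a/ and /e/, so it spirantizes to the fricative [s]. /t/ is a stop between vowels /e/ and /o/, so it spirantizes to the fricative [s]. /kwelonromedeateto/ → kwelonromezeaseso.
Rule 4 (final vowel raising): /o/ is a mid vowel in word-final position, so it raises to [u]. /kwelonromezeaseso/ → kwelonromezeasesu.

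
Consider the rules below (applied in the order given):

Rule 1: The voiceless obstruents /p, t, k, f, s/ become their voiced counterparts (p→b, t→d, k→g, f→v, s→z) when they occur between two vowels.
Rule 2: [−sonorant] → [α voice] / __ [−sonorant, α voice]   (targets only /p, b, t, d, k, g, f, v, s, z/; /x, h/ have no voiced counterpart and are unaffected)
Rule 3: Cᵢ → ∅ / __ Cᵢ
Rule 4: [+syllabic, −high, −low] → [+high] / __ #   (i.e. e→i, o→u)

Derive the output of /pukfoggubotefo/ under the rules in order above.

pukfogubodevu

Rule 1 (intervocalic voicing): /t/ is a voiceless obstruent between vowels /o/ and /e/, so it voices to [d]. /f/ is a voiceless obstruent between vowels /e/ and /o/, so it voices to [v]. /pukfoggubotefo/ → pukfoggubodevo.
Rule 2 (regressive voicing assimilation): no segment meets the environment; /pukfoggubodevo/ is unchanged.
Rule 3 (degemination): /gg/ is a geminate; the first /g/ deletes. /pukfoggubodevo/ → pukfogubodevo.
Rule 4 (final vowel raising): /o/ is a mid vowel in word-final position, so it raises to [u]. /pukfogubodevo/ → pukfogubodevu.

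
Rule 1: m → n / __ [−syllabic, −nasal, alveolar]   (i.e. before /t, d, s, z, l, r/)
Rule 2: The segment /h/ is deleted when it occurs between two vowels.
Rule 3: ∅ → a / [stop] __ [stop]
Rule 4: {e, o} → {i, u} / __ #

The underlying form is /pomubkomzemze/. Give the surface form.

Rule 1 (nasal place assimilation): /m/ precedes the alveolar consonant /z/, so it assimilates in place to [n]. /m/ precedes the alveolar consonant /z/, so it assimilates in place to [n]. /pomubkomzemze/ → pomubkonzenze.
Rule 2 (intervocalic h-deletion): no segment meets the environment; /pomubkonzenze/ is unchanged.
Rule 3 (stop-cluster a-epenthesis): /b/ and /k/ form a stop–stop cluster, so [a] is inserted between them. /pomubkonzenze/ → pomubakonzenze.
Rule 4 (final vowel raising): /e/ is a mid vowel in word-final position, so it raises to [i]. /pomubakonzenze/ → pomubakonzenzi.

pomubakonzenzi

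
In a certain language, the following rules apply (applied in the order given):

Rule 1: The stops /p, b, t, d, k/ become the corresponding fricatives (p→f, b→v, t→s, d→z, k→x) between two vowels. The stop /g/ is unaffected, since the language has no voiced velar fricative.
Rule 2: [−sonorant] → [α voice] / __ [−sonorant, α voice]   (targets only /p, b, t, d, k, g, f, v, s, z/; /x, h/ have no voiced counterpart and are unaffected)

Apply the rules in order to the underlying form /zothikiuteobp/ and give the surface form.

Rule 1 (intervocalic spirantization): /k/ is a stop between vowels /i/ and /i/, so it spirantizes to the fricative [x]. /t/ is a stop between vowels /u/ and /e/, so it spirantizes to the fricative [s]. /zothikiuteobp/ → zothixiuseobp.
Rule 2 (regressive voicing assimilation): /b/ precedes the voiceless obstruent /p/, so it devoices to [p] by assimilation. /zothixiuseobp/ → zothixiuseopp.

zothixiuseopp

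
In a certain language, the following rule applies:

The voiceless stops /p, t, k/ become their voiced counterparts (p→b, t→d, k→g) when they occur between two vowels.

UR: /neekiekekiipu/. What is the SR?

/k/ is a voiceless stop between vowels /e/ and /i/, so it voices to [g].
/k/ is a voiceless stop between vowels /e/ and /e/, so it voices to [g].
/k/ is a voiceless stop between vowels /e/ and /i/, so it voices to [g].
/p/ is a voiceless stop between vowels /i/ and /u/, so it voices to [b].
Surface form: [neegiegegiibu].

neegiegegiibu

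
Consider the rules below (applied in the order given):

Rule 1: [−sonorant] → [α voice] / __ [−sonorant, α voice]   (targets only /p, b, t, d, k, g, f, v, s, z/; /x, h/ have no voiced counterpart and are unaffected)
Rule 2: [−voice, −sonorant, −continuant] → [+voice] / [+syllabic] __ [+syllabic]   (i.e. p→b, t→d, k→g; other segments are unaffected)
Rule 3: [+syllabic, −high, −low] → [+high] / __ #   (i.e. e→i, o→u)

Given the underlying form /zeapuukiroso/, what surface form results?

zeabuugirosu

Rule 1 (regressive voicing assimilation): no segment meets the environment; /zeapuukiroso/ is unchanged.
Rule 2 (intervocalic voicing): /p/ is a voiceless stop between vowels /a/ and /u/, so it voices to [b]. /k/ is a voiceless stop between vowels /u/ and /i/, so it voices to [g]. /zeapuukiroso/ → zeabuugiroso.
Rule 3 (final vowel raising): /o/ is a mid vowel in word-final position, so it raises to [u]. /zeabuugiroso/ → zeabuugirosu.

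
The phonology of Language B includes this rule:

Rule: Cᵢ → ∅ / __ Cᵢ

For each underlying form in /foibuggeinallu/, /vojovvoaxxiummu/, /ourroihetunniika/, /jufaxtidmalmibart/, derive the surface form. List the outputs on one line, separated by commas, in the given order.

foibugeinalu, vojovoaxiumu, ouroihetuniika, jufaxtidmalmibart

/foibuggeinallu/: /gg/ is a geminate; the first /g/ deletes. /ll/ is a geminate; the first /l/ deletes. → [foibugeinalu].
/vojovvoaxxiummu/: /vv/ is a geminate; the first /v/ deletes. /xx/ is a geminate; the first /x/ deletes. /mm/ is a geminate; the first /m/ deletes. → [vojovoaxiumu].
/ourroihetunniika/: /rr/ is a geminate; the first /r/ deletes. /nn/ is a geminate; the first /n/ deletes. → [ouroihetuniika].
/jufaxtidmalmibart/: the rule's environment is not met; surfaces unchanged as [jufaxtidmalmibart].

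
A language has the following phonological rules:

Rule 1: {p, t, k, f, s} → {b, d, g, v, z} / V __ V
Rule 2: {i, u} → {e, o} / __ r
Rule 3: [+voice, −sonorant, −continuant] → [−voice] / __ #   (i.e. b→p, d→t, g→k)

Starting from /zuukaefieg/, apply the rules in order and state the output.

zuugaeviek

Rule 1 (intervocalic voicing): /k/ is a voiceless obstruent between vowels /u/ and /a/, so it voices to [g]. /f/ is a voiceless obstruent between vowels /e/ and /i/, so it voices to [v]. /zuukaefieg/ → zuugaevieg.
Rule 2 (pre-rhotic lowering): no segment meets the environment; /zuugaevieg/ is unchanged.
Rule 3 (final devoicing): /g/ is a voiced stop in word-final position, so it devoices to [k]. /zuugaevieg/ → zuugaeviek.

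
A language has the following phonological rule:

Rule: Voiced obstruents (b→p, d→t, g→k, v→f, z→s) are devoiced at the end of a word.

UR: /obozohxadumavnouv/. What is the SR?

/v/ is a voiced obstruent in word-final position, so it devoices to [f].
Surface form: [obozohxadumavnouf].

obozohxadumavnouf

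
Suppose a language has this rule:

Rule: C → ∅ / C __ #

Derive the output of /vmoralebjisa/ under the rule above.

vmoralebjisa

No segment of /vmoralebjisa/ meets the structural description of the rule, so the form surfaces unchanged.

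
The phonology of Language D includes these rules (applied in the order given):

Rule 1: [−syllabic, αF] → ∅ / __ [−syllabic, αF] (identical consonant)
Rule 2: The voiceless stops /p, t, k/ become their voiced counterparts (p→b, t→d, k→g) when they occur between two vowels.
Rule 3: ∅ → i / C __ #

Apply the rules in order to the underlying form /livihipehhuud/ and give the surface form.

livihibehuudi

Rule 1 (degemination): /hh/ is a geminate; the first /h/ deletes. /livihipehhuud/ → livihipehuud.
Rule 2 (intervocalic voicing): /p/ is a voiceless stop between vowels /i/ and /e/, so it voices to [b]. /livihipehuud/ → livihibehuud.
Rule 3 (final i-epenthesis): the form ends in the consonant /d/, so [i] is inserted word-finally. /livihibehuud/ → livihibehuudi.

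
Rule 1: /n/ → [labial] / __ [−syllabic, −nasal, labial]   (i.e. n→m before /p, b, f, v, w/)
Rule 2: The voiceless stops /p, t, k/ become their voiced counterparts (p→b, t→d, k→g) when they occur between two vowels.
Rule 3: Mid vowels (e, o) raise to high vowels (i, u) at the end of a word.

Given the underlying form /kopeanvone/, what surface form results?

kobeamvoni

Rule 1 (nasal place assimilation): /n/ precedes the labial consonant /v/, so it assimilates in place to [m]. /kopeanvone/ → kopeamvone.
Rule 2 (intervocalic voicing): /p/ is a voiceless stop between vowels /o/ and /e/, so it voices to [b]. /kopeamvone/ → kobeamvone.
Rule 3 (final vowel raising): /e/ is a mid vowel in word-final position, so it raises to [i]. /kobeamvone/ → kobeamvoni.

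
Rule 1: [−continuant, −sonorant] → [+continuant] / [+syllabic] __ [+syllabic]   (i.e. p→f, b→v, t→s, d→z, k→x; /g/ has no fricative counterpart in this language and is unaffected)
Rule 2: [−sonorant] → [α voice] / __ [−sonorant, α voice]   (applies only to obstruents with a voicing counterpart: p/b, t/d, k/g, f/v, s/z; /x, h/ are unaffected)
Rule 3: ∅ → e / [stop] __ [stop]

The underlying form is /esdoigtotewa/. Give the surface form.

ezdoiketosewa

Rule 1 (intervocalic spirantization): /t/ is a stop between vowels /o/ and /e/, so it spirantizes to the fricative [s]. /esdoigtotewa/ → esdoigtosewa.
Rule 2 (regressive voicing assimilation): /s/ precedes the voiced obstruent /d/, so it voices to [z] by assimilation. /g/ precedes the voiceless obstruent /t/, so it devoices to [k] by assimilation. /esdoigtosewa/ → ezdoiktosewa.
Rule 3 (stop-cluster e-epenthesis): /k/ and /t/ form a stop–stop cluster, so [e] is inserted between them. /ezdoiktosewa/ → ezdoiketosewa.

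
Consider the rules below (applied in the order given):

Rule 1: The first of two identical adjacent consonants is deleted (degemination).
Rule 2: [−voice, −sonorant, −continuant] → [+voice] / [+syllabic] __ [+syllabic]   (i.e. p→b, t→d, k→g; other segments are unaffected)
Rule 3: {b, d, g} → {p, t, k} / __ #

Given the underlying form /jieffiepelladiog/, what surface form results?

Rule 1 (degemination): /ff/ is a geminate; the first /f/ deletes. /ll/ is a geminate; the first /l/ deletes. /jieffiepelladiog/ → jiefiepeladiog.
Rule 2 (intervocalic voicing): /p/ is a voiceless stop between vowels /e/ and /e/, so it voices to [b]. /jiefiepeladiog/ → jiefiebeladiog.
Rule 3 (final devoicing): /g/ is a voiced stop in word-final position, so it devoices to [k]. /jiefiebeladiog/ → jiefiebeladiok.

jiefiebeladiok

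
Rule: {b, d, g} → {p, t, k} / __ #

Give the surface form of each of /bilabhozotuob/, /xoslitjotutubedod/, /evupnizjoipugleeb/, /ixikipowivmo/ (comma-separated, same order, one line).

/bilabhozotuob/: /b/ is a voiced stop in word-final position, so it devoices to [p]. → [bilabhozotuop].
/xoslitjotutubedod/: /d/ is a voiced stop in word-final position, so it devoices to [t]. → [xoslitjotutubedot].
/evupnizjoipugleeb/: /b/ is a voiced stop in word-final position, so it devoices to [p]. → [evupnizjoipugleep].
/ixikipowivmo/: the rule's environment is not met; surfaces unchanged as [ixikipowivmo].

bilabhozotuop, xoslitjotutubedot, evupnizjoipugleep, ixikipowivmo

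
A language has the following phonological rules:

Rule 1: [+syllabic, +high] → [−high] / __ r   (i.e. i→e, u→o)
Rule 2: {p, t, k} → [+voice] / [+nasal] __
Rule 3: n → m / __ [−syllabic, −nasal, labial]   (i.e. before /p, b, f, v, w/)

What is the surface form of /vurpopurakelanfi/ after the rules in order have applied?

vorpoporakelamfi

Rule 1 (pre-rhotic lowering): /u/ is a high vowel immediately before /r/, so it lowers to [o]. /u/ is a high vowel immediately before /r/, so it lowers to [o]. /vurpopurakelanfi/ → vorpoporakelanfi.
Rule 2 (post-nasal voicing): no segment meets the environment; /vorpoporakelanfi/ is unchanged.
Rule 3 (nasal place assimilation): /n/ precedes the labial consonant /f/, so it assimilates in place to [m]. /vorpoporakelanfi/ → vorpoporakelamfi.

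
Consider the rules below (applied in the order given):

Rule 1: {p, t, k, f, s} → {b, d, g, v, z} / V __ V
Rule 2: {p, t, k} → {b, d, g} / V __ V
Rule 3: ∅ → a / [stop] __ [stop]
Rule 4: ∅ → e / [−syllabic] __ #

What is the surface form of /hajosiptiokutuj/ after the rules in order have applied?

hajozipatioguduje

Rule 1 (intervocalic voicing): /s/ is a voiceless obstruent between vowels /o/ and /i/, so it voices to [z]. /k/ is a voiceless obstruent between vowels /o/ and /u/, so it voices to [g]. /t/ is a voiceless obstruent between vowels /u/ and /u/, so it voices to [d]. /hajosiptiokutuj/ → hajoziptioguduj.
Rule 2 (intervocalic voicing): no segment meets the environment; /hajoziptioguduj/ is unchanged.
Rule 3 (stop-cluster a-epenthesis): /p/ and /t/ form a stop–stop cluster, so [a] is inserted between them. /hajoziptioguduj/ → hajozipatioguduj.
Rule 4 (final e-epenthesis): the form ends in the consonant /j/, so [e] is inserted word-finally. /hajozipatioguduj/ → hajozipatioguduje.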